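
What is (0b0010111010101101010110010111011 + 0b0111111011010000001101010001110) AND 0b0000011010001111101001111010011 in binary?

0b10000001101100001101000001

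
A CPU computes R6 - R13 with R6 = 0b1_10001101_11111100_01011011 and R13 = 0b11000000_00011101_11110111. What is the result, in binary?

Subtract column by column in base 2:
  1-1 → 0
  1-1 → 0
  0-1 → 1 (borrow)
  1-0-1 → 0
  1-1 → 0
  0-1 → 1 (borrow)
  1-1-1 → 1 (borrow)
  0-1-1 → 0 (borrow)
  0-1-1 → 0 (borrow)
  0-0-1 → 1 (borrow)
  1-1-1 → 1 (borrow)
  1-1-1 → 1 (borrow)
  1-1-1 → 1 (borrow)
  1-0-1 → 0
  1-0 → 1
  1-0 → 1
  1-0 → 1
  0-0 → 0
  1-0 → 1
  1-0 → 1
  0-0 → 0
  0-0 → 0
  0-1 → 1 (borrow)
  1-1-1 → 1 (borrow)
  1-0-1 → 0

0b110011011101111001100100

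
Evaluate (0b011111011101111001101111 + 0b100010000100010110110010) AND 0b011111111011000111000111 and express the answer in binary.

0b1100010000000000001

Add column by column in base 2, right to left:
  1+0 = 1
  1+1 = 0 carry 1
  1+0+1 = 0 carry 1
  1+0+1 = 0 carry 1
  0+1+1 = 0 carry 1
  1+1+1 = 1 carry 1
  1+0+1 = 0 carry 1
  0+1+1 = 0 carry 1
  0+1+1 = 0 carry 1
  1+0+1 = 0 carry 1
  1+1+1 = 1 carry 1
  1+0+1 = 0 carry 1
  1+0+1 = 0 carry 1
  0+0+1 = 1
  1+1 = 0 carry 1
  1+0+1 = 0 carry 1
  1+0+1 = 0 carry 1
  0+0+1 = 1
  1+0 = 1
  1+1 = 0 carry 1
  1+0+1 = 0 carry 1
  1+0+1 = 0 carry 1
  1+0+1 = 0 carry 1
  0+1+1 = 0 carry 1
  final carry 1
Sum = 0b1000001100010010000100001; now AND with 0b011111111011000111000111:
  1000001100010010000100001
& 0011111111011000111000111
= 0000001100010000000000001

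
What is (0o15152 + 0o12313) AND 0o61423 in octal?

Add column by column in base 8, right to left:
  2+3 = 5
  5+1 = 6
  1+3 = 4
  5+2 = 7
  1+1 = 2
Sum = 0o27465; now AND with 0o61423:
  2&6=2, 7&1=1, 4&4=4, 6&2=2, 5&3=1

0o21421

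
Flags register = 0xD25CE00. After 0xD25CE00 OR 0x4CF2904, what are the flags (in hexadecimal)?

0xDEFEF04

OR each hex digit independently (no carries):
  D|4=D, 2|C=E, 5|F=F, C|2=E, E|9=F, 0|0=0, 0|4=4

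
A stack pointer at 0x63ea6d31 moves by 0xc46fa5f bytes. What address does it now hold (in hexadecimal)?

Add column by column in base 16, right to left:
  1+f = 0 carry 1
  3+5+1 = 9
  d+a = 7 carry 1
  6+f+1 = 6 carry 1
  a+6+1 = 1 carry 1
  e+4+1 = 3 carry 1
  3+c+1 = 0 carry 1
  6+0+1 = 7

0x70316790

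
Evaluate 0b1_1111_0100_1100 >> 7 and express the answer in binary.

Right shift by 7: drop the 7 least-significant bits.

0b111110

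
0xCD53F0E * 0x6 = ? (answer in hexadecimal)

Multiply each base-16 digit by 6, carrying:
  E×6 = 84 → write 4 carry 5
  0×6+5 = 5 → write 5
  F×6 = 90 → write A carry 5
  3×6+5 = 23 → write 7 carry 1
  5×6+1 = 31 → write F carry 1
  D×6+1 = 79 → write F carry 4
  C×6+4 = 76 → write C carry 4
  remaining carry: 4

0x4CFF7A54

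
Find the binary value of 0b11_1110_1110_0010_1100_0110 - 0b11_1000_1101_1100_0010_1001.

0b1100000011010011101

Subtract column by column in base 2:
  0-1 → 1 (borrow)
  1-0-1 → 0
  1-0 → 1
  0-1 → 1 (borrow)
  0-0-1 → 1 (borrow)
  0-1-1 → 0 (borrow)
  1-0-1 → 0
  1-0 → 1
  0-0 → 0
  1-0 → 1
  0-1 → 1 (borrow)
  0-1-1 → 0 (borrow)
  0-1-1 → 0 (borrow)
  1-0-1 → 0
  1-1 → 0
  1-1 → 0
  0-0 → 0
  1-0 → 1
  1-0 → 1
  1-1 → 0
  1-1 → 0
  1-1 → 0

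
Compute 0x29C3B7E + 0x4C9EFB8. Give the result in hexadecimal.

0x7662B36

Add column by column in base 16, right to left:
  E+8 = 6 carry 1
  7+B+1 = 3 carry 1
  B+F+1 = B carry 1
  3+E+1 = 2 carry 1
  C+9+1 = 6 carry 1
  9+C+1 = 6 carry 1
  2+4+1 = 7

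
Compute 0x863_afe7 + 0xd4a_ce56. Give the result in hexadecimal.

Add column by column in base 16, right to left:
  7+6 = d
  e+5 = 3 carry 1
  f+e+1 = e carry 1
  a+c+1 = 7 carry 1
  3+a+1 = e
  6+4 = a
  8+d = 5 carry 1
  final carry 1

0x15ae7e3d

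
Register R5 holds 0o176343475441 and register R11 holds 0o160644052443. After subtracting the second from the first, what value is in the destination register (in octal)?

Subtract column by column in base 8:
  1-3 → 6 (borrow)
  4-4-1 → 7 (borrow)
  4-4-1 → 7 (borrow)
  5-2-1 → 2
  7-5 → 2
  4-0 → 4
  3-4 → 7 (borrow)
  4-4-1 → 7 (borrow)
  3-6-1 → 4 (borrow)
  6-0-1 → 5
  7-6 → 1
  1-1 → 0

0o15477422776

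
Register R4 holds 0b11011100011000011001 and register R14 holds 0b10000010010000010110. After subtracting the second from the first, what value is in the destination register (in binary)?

0b1011010001000000011

Subtract column by column in base 2:
  1-0 → 1
  0-1 → 1 (borrow)
  0-1-1 → 0 (borrow)
  1-0-1 → 0
  1-1 → 0
  0-0 → 0
  0-0 → 0
  0-0 → 0
  0-0 → 0
  1-0 → 1
  1-1 → 0
  0-0 → 0
  0-0 → 0
  0-1 → 1 (borrow)
  1-0-1 → 0
  1-0 → 1
  1-0 → 1
  0-0 → 0
  1-0 → 1
  1-1 → 0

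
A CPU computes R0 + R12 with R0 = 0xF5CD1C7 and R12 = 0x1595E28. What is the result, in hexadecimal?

0x10B62FEF

Add column by column in base 16, right to left:
  7+8 = F
  C+2 = E
  1+E = F
  D+5 = 2 carry 1
  C+9+1 = 6 carry 1
  5+5+1 = B
  F+1 = 0 carry 1
  final carry 1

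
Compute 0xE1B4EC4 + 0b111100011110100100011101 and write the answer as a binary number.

0xE1B4EC4 = 0b1110000110110100111011000100 in binary.
Add column by column in base 2, right to left:
  0+1 = 1
  0+0 = 0
  1+1 = 0 carry 1
  0+1+1 = 0 carry 1
  0+1+1 = 0 carry 1
  0+0+1 = 1
  1+0 = 1
  1+0 = 1
  0+1 = 1
  1+0 = 1
  1+0 = 1
  1+1 = 0 carry 1
  0+0+1 = 1
  0+1 = 1
  1+1 = 0 carry 1
  0+1+1 = 0 carry 1
  1+1+1 = 1 carry 1
  1+0+1 = 0 carry 1
  0+0+1 = 1
  1+0 = 1
  1+1 = 0 carry 1
  0+1+1 = 0 carry 1
  0+1+1 = 0 carry 1
  0+1+1 = 0 carry 1
  0+0+1 = 1
  1+0 = 1
  1+0 = 1
  1+0 = 1

0b1111000011010011011111100001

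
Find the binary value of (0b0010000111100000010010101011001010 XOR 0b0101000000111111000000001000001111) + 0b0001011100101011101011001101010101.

First 0b0010000111100000010010101011001010 XOR 0b0101000000111111000000001000001111 = 0b0111000111011111010010100011000101.
Add column by column in base 2, right to left:
  1+1 = 0 carry 1
  0+0+1 = 1
  1+1 = 0 carry 1
  0+0+1 = 1
  0+1 = 1
  0+0 = 0
  1+1 = 0 carry 1
  1+0+1 = 0 carry 1
  0+1+1 = 0 carry 1
  0+1+1 = 0 carry 1
  0+0+1 = 1
  1+0 = 1
  0+1 = 1
  1+1 = 0 carry 1
  0+0+1 = 1
  0+1 = 1
  1+0 = 1
  0+1 = 1
  1+1 = 0 carry 1
  1+1+1 = 1 carry 1
  1+0+1 = 0 carry 1
  1+1+1 = 1 carry 1
  1+0+1 = 0 carry 1
  0+1+1 = 0 carry 1
  1+0+1 = 0 carry 1
  1+0+1 = 0 carry 1
  1+1+1 = 1 carry 1
  0+1+1 = 0 carry 1
  0+1+1 = 0 carry 1
  0+0+1 = 1
  1+1 = 0 carry 1
  1+0+1 = 0 carry 1
  1+0+1 = 0 carry 1
  final carry 1

0b1000100100001010111101110000011010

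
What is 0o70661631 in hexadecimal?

0xE36399

Each octal digit is 3 bits: 7=111 0=000 6=110 6=110 1=001 6=110 3=011 1=001.
Group the bits into nibbles: 1110 0011 0110 0011 1001 1001 → E36399.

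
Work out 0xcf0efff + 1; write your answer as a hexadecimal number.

0xcf0f000

The trailing 3 digits are F (max in base 16), so adding 1 cascades: they roll to 0 and the next digit up increments.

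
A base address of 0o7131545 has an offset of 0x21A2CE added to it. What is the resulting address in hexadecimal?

0x3E5633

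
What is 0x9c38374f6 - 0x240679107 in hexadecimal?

Subtract column by column in base 16:
  6-7 → f (borrow)
  f-0-1 → e
  4-1 → 3
  7-9 → e (borrow)
  3-7-1 → b (borrow)
  8-6-1 → 1
  3-0 → 3
  c-4 → 8
  9-2 → 7

0x7831be3ef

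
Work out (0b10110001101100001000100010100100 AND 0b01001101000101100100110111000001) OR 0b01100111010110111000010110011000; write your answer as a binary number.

0b10110001101100001000100010100100 AND 0b01001101000101100100110111000001 = 0b00000001000100000000100010000000.
Then OR with 0b01100111010110111000010110011000.

0b1100111010110111000110110011000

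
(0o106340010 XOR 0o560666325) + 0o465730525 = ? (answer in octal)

0o1154457062

First 0o106340010 XOR 0o560666325 = 0o466526335.
Add column by column in base 8, right to left:
  5+5 = 2 carry 1
  3+2+1 = 6
  3+5 = 0 carry 1
  6+0+1 = 7
  2+3 = 5
  5+7 = 4 carry 1
  6+5+1 = 4 carry 1
  6+6+1 = 5 carry 1
  4+4+1 = 1 carry 1
  final carry 1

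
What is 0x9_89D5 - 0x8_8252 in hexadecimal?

0x10783

Subtract column by column in base 16:
  5-2 → 3
  D-5 → 8
  9-2 → 7
  8-8 → 0
  9-8 → 1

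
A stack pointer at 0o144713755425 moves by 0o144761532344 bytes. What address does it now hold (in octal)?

0o311675507771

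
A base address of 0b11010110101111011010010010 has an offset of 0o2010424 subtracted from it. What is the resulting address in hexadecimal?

0x352E57E

0b11010110101111011010010010 = 0x35AF692 in hexadecimal.
0o2010424 = 0x81114 in hexadecimal.
Subtract column by column in base 16:
  2-4 → E (borrow)
  9-1-1 → 7
  6-1 → 5
  F-1 → E
  A-8 → 2
  5-0 → 5
  3-0 → 3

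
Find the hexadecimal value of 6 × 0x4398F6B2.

Multiply each base-16 digit by 6, carrying:
  2×6 = 12 → write C
  B×6 = 66 → write 2 carry 4
  6×6+4 = 40 → write 8 carry 2
  F×6+2 = 92 → write C carry 5
  8×6+5 = 53 → write 5 carry 3
  9×6+3 = 57 → write 9 carry 3
  3×6+3 = 21 → write 5 carry 1
  4×6+1 = 25 → write 9 carry 1
  remaining carry: 1

0x19595C82C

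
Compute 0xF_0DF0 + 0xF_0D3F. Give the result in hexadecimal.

Add column by column in base 16, right to left:
  0+F = F
  F+3 = 2 carry 1
  D+D+1 = B carry 1
  0+0+1 = 1
  F+F = E carry 1
  final carry 1

0x1E1B2F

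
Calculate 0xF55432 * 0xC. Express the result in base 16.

0xB7FF258

Multiply each base-16 digit by 12, carrying:
  2×12 = 24 → write 8 carry 1
  3×12+1 = 37 → write 5 carry 2
  4×12+2 = 50 → write 2 carry 3
  5×12+3 = 63 → write F carry 3
  5×12+3 = 63 → write F carry 3
  F×12+3 = 183 → write 7 carry 11
  remaining carry: B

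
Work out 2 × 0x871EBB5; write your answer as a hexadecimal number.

Multiply each base-16 digit by 2, carrying:
  5×2 = 10 → write A
  B×2 = 22 → write 6 carry 1
  B×2+1 = 23 → write 7 carry 1
  E×2+1 = 29 → write D carry 1
  1×2+1 = 3 → write 3
  7×2 = 14 → write E
  8×2 = 16 → write 0 carry 1
  remaining carry: 1

0x10E3D76A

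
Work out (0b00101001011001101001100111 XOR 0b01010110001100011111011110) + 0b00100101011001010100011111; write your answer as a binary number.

0b10100100101111001011011000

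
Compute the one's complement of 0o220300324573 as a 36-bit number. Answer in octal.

Each oct digit d becomes 7−d:
  2→5, 2→5, 0→7, 3→4, 0→7, 0→7, 3→4, 2→5, 4→3, 5→2, 7→0, 3→4

0o557477453204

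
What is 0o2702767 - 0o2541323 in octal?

Subtract column by column in base 8:
  7-3 → 4
  6-2 → 4
  7-3 → 4
  2-1 → 1
  0-4 → 4 (borrow)
  7-5-1 → 1
  2-2 → 0

0o141444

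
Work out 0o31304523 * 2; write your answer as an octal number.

Multiply each base-8 digit by 2, carrying:
  3×2 = 6 → write 6
  2×2 = 4 → write 4
  5×2 = 10 → write 2 carry 1
  4×2+1 = 9 → write 1 carry 1
  0×2+1 = 1 → write 1
  3×2 = 6 → write 6
  1×2 = 2 → write 2
  3×2 = 6 → write 6

0o62611246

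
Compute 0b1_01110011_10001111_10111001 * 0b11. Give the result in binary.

0b100010110101010111100101011

Multiply each base-2 digit by 3, carrying:
  1×3 = 3 → write 1 carry 1
  0×3+1 = 1 → write 1
  0×3 = 0 → write 0
  1×3 = 3 → write 1 carry 1
  1×3+1 = 4 → write 0 carry 2
  1×3+2 = 5 → write 1 carry 2
  0×3+2 = 2 → write 0 carry 1
  1×3+1 = 4 → write 0 carry 2
  1×3+2 = 5 → write 1 carry 2
  1×3+2 = 5 → write 1 carry 2
  1×3+2 = 5 → write 1 carry 2
  1×3+2 = 5 → write 1 carry 2
  0×3+2 = 2 → write 0 carry 1
  0×3+1 = 1 → write 1
  0×3 = 0 → write 0
  1×3 = 3 → write 1 carry 1
  1×3+1 = 4 → write 0 carry 2
  1×3+2 = 5 → write 1 carry 2
  0×3+2 = 2 → write 0 carry 1
  0×3+1 = 1 → write 1
  1×3 = 3 → write 1 carry 1
  1×3+1 = 4 → write 0 carry 2
  1×3+2 = 5 → write 1 carry 2
  0×3+2 = 2 → write 0 carry 1
  1×3+1 = 4 → write 0 carry 2
  remaining carry: 10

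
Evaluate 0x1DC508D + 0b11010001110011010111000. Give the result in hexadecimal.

0x2453745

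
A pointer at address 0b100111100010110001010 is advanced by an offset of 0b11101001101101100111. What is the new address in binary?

0b1000100110000011110001

Add column by column in base 2, right to left:
  0+1 = 1
  1+1 = 0 carry 1
  0+1+1 = 0 carry 1
  1+0+1 = 0 carry 1
  0+0+1 = 1
  0+1 = 1
  0+1 = 1
  1+0 = 1
  1+1 = 0 carry 1
  0+1+1 = 0 carry 1
  1+0+1 = 0 carry 1
  0+1+1 = 0 carry 1
  0+1+1 = 0 carry 1
  0+0+1 = 1
  1+0 = 1
  1+1 = 0 carry 1
  1+0+1 = 0 carry 1
  1+1+1 = 1 carry 1
  0+1+1 = 0 carry 1
  0+1+1 = 0 carry 1
  1+0+1 = 0 carry 1
  final carry 1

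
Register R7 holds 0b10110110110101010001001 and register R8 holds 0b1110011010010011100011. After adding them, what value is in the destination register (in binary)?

Add column by column in base 2, right to left:
  1+1 = 0 carry 1
  0+1+1 = 0 carry 1
  0+0+1 = 1
  1+0 = 1
  0+0 = 0
  0+1 = 1
  0+1 = 1
  1+1 = 0 carry 1
  0+0+1 = 1
  1+0 = 1
  0+1 = 1
  1+0 = 1
  0+0 = 0
  1+1 = 0 carry 1
  1+0+1 = 0 carry 1
  0+1+1 = 0 carry 1
  1+1+1 = 1 carry 1
  1+0+1 = 0 carry 1
  0+0+1 = 1
  1+1 = 0 carry 1
  1+1+1 = 1 carry 1
  0+1+1 = 0 carry 1
  1+0+1 = 0 carry 1
  final carry 1

0b100101010000111101101100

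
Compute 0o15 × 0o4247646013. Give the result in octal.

0o70205556217

Multiply each base-8 digit by 13, carrying:
  3×13 = 39 → write 7 carry 4
  1×13+4 = 17 → write 1 carry 2
  0×13+2 = 2 → write 2
  6×13 = 78 → write 6 carry 9
  4×13+9 = 61 → write 5 carry 7
  6×13+7 = 85 → write 5 carry 10
  7×13+10 = 101 → write 5 carry 12
  4×13+12 = 64 → write 0 carry 8
  2×13+8 = 34 → write 2 carry 4
  4×13+4 = 56 → write 0 carry 7
  remaining carry: 7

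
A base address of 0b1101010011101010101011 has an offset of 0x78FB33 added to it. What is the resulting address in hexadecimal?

0xAE35DE

0b1101010011101010101011 = 0x353AAB in hexadecimal.
Add column by column in base 16, right to left:
  B+3 = E
  A+3 = D
  A+B = 5 carry 1
  3+F+1 = 3 carry 1
  5+8+1 = E
  3+7 = A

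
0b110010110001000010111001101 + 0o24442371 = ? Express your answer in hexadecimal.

0x6AACAC6

0b110010110001000010111001101 = 0x65885CD in hexadecimal.
0o24442371 = 0x5244F9 in hexadecimal.
Add column by column in base 16, right to left:
  D+9 = 6 carry 1
  C+F+1 = C carry 1
  5+4+1 = A
  8+4 = C
  8+2 = A
  5+5 = A
  6+0 = 6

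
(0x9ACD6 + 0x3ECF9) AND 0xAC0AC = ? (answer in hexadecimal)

Add column by column in base 16, right to left:
  6+9 = F
  D+F = C carry 1
  C+C+1 = 9 carry 1
  A+E+1 = 9 carry 1
  9+3+1 = D
Sum = 0xD99CF; now AND with 0xAC0AC:
  D&A=8, 9&C=8, 9&0=0, C&A=8, F&C=C

0x8808C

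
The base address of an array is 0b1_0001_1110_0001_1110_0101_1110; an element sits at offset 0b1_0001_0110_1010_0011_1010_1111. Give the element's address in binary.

0b10001101001100001000001101

Add column by column in base 2, right to left:
  0+1 = 1
  1+1 = 0 carry 1
  1+1+1 = 1 carry 1
  1+1+1 = 1 carry 1
  1+0+1 = 0 carry 1
  0+1+1 = 0 carry 1
  1+0+1 = 0 carry 1
  0+1+1 = 0 carry 1
  0+1+1 = 0 carry 1
  1+1+1 = 1 carry 1
  1+0+1 = 0 carry 1
  1+0+1 = 0 carry 1
  1+0+1 = 0 carry 1
  0+1+1 = 0 carry 1
  0+0+1 = 1
  0+1 = 1
  0+0 = 0
  1+1 = 0 carry 1
  1+1+1 = 1 carry 1
  1+0+1 = 0 carry 1
  1+1+1 = 1 carry 1
  0+0+1 = 1
  0+0 = 0
  0+0 = 0
  1+1 = 0 carry 1
  final carry 1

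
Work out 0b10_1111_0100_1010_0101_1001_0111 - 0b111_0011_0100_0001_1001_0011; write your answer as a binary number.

Subtract column by column in base 2:
  1-1 → 0
  1-1 → 0
  1-0 → 1
  0-0 → 0
  1-1 → 0
  0-0 → 0
  0-0 → 0
  1-1 → 0
  1-1 → 0
  0-0 → 0
  1-0 → 1
  0-0 → 0
  0-0 → 0
  1-0 → 1
  0-1 → 1 (borrow)
  1-0-1 → 0
  0-1 → 1 (borrow)
  0-1-1 → 0 (borrow)
  1-0-1 → 0
  0-0 → 0
  1-1 → 0
  1-1 → 0
  1-1 → 0
  1-0 → 1
  0-0 → 0
  1-0 → 1

0b10100000010110010000000100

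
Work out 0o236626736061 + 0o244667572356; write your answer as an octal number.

Add column by column in base 8, right to left:
  1+6 = 7
  6+5 = 3 carry 1
  0+3+1 = 4
  6+2 = 0 carry 1
  3+7+1 = 3 carry 1
  7+5+1 = 5 carry 1
  6+7+1 = 6 carry 1
  2+6+1 = 1 carry 1
  6+6+1 = 5 carry 1
  6+4+1 = 3 carry 1
  3+4+1 = 0 carry 1
  2+2+1 = 5

0o503516530437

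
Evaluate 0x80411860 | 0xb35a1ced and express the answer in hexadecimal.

OR each hex digit independently (no carries):
  8|b=b, 0|3=3, 4|5=5, 1|a=b, 1|1=1, 8|c=c, 6|e=e, 0|d=d

0xb35b1ced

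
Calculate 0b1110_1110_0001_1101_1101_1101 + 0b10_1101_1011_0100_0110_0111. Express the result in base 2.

0b1000110111101001001000100

Add column by column in base 2, right to left:
  1+1 = 0 carry 1
  0+1+1 = 0 carry 1
  1+1+1 = 1 carry 1
  1+0+1 = 0 carry 1
  1+0+1 = 0 carry 1
  0+1+1 = 0 carry 1
  1+1+1 = 1 carry 1
  1+0+1 = 0 carry 1
  1+0+1 = 0 carry 1
  0+0+1 = 1
  1+1 = 0 carry 1
  1+0+1 = 0 carry 1
  1+1+1 = 1 carry 1
  0+1+1 = 0 carry 1
  0+0+1 = 1
  0+1 = 1
  0+1 = 1
  1+0 = 1
  1+1 = 0 carry 1
  1+1+1 = 1 carry 1
  0+0+1 = 1
  1+1 = 0 carry 1
  1+0+1 = 0 carry 1
  1+0+1 = 0 carry 1
  final carry 1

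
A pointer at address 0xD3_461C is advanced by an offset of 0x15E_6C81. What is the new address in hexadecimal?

0x231B29D

Add column by column in base 16, right to left:
  C+1 = D
  1+8 = 9
  6+C = 2 carry 1
  4+6+1 = B
  3+E = 1 carry 1
  D+5+1 = 3 carry 1
  0+1+1 = 2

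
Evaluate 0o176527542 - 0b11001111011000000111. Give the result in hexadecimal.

0o176527542 = 0x1faaf62 in hexadecimal.
0b11001111011000000111 = 0xcf607 in hexadecimal.
Subtract column by column in base 16:
  2-7 → b (borrow)
  6-0-1 → 5
  f-6 → 9
  a-f → b (borrow)
  a-c-1 → d (borrow)
  f-0-1 → e
  1-0 → 1

0x1edb95b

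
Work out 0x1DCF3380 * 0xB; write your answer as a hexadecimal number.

0x147E73680

Multiply each base-16 digit by 11, carrying:
  0×11 = 0 → write 0
  8×11 = 88 → write 8 carry 5
  3×11+5 = 38 → write 6 carry 2
  3×11+2 = 35 → write 3 carry 2
  F×11+2 = 167 → write 7 carry 10
  C×11+10 = 142 → write E carry 8
  D×11+8 = 151 → write 7 carry 9
  1×11+9 = 20 → write 4 carry 1
  remaining carry: 1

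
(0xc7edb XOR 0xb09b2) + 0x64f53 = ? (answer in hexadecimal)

First 0xc7edb XOR 0xb09b2 = 0x77769.
Add column by column in base 16, right to left:
  9+3 = c
  6+5 = b
  7+f = 6 carry 1
  7+4+1 = c
  7+6 = d

0xdc6bc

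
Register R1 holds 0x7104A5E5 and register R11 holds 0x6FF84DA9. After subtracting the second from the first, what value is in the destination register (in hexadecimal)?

Subtract column by column in base 16:
  5-9 → C (borrow)
  E-A-1 → 3
  5-D → 8 (borrow)
  A-4-1 → 5
  4-8 → C (borrow)
  0-F-1 → 0 (borrow)
  1-F-1 → 1 (borrow)
  7-6-1 → 0

0x10C583C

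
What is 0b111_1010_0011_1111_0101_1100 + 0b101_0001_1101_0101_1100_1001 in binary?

0b110011000001010100100101

Add column by column in base 2, right to left:
  0+1 = 1
  0+0 = 0
  1+0 = 1
  1+1 = 0 carry 1
  1+0+1 = 0 carry 1
  0+0+1 = 1
  1+1 = 0 carry 1
  0+1+1 = 0 carry 1
  1+1+1 = 1 carry 1
  1+0+1 = 0 carry 1
  1+1+1 = 1 carry 1
  1+0+1 = 0 carry 1
  1+1+1 = 1 carry 1
  1+0+1 = 0 carry 1
  0+1+1 = 0 carry 1
  0+1+1 = 0 carry 1
  0+1+1 = 0 carry 1
  1+0+1 = 0 carry 1
  0+0+1 = 1
  1+0 = 1
  1+1 = 0 carry 1
  1+0+1 = 0 carry 1
  1+1+1 = 1 carry 1
  final carry 1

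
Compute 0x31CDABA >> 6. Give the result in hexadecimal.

0xC736A

6 bits is not a whole number of base-16 digits; in binary: 11000111001101101010111010 >> 6 = 11000111001101101010.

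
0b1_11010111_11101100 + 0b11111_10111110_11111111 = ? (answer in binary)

Add column by column in base 2, right to left:
  0+1 = 1
  0+1 = 1
  1+1 = 0 carry 1
  1+1+1 = 1 carry 1
  0+1+1 = 0 carry 1
  1+1+1 = 1 carry 1
  1+1+1 = 1 carry 1
  1+1+1 = 1 carry 1
  1+0+1 = 0 carry 1
  1+1+1 = 1 carry 1
  1+1+1 = 1 carry 1
  0+1+1 = 0 carry 1
  1+1+1 = 1 carry 1
  0+1+1 = 0 carry 1
  1+0+1 = 0 carry 1
  1+1+1 = 1 carry 1
  1+1+1 = 1 carry 1
  0+1+1 = 0 carry 1
  0+1+1 = 0 carry 1
  0+1+1 = 0 carry 1
  0+1+1 = 0 carry 1
  final carry 1

0b1000011001011011101011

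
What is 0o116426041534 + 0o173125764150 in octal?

0o311554025704

Add column by column in base 8, right to left:
  4+0 = 4
  3+5 = 0 carry 1
  5+1+1 = 7
  1+4 = 5
  4+6 = 2 carry 1
  0+7+1 = 0 carry 1
  6+5+1 = 4 carry 1
  2+2+1 = 5
  4+1 = 5
  6+3 = 1 carry 1
  1+7+1 = 1 carry 1
  1+1+1 = 3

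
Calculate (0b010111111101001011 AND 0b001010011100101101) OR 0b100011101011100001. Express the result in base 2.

0b100011111111101001

0b010111111101001011 AND 0b001010011100101101 = 0b000010011100001001.
Then OR with 0b100011101011100001.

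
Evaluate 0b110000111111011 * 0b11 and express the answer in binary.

Multiply each base-2 digit by 3, carrying:
  1×3 = 3 → write 1 carry 1
  1×3+1 = 4 → write 0 carry 2
  0×3+2 = 2 → write 0 carry 1
  1×3+1 = 4 → write 0 carry 2
  1×3+2 = 5 → write 1 carry 2
  1×3+2 = 5 → write 1 carry 2
  1×3+2 = 5 → write 1 carry 2
  1×3+2 = 5 → write 1 carry 2
  1×3+2 = 5 → write 1 carry 2
  0×3+2 = 2 → write 0 carry 1
  0×3+1 = 1 → write 1
  0×3 = 0 → write 0
  0×3 = 0 → write 0
  1×3 = 3 → write 1 carry 1
  1×3+1 = 4 → write 0 carry 2
  remaining carry: 10

0b10010010111110001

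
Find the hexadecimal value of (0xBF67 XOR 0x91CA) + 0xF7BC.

First 0xBF67 XOR 0x91CA = 0x2EAD.
Add column by column in base 16, right to left:
  D+C = 9 carry 1
  A+B+1 = 6 carry 1
  E+7+1 = 6 carry 1
  2+F+1 = 2 carry 1
  final carry 1

0x12669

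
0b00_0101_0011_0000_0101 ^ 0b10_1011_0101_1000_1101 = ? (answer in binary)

XOR bit by bit (1 where the bits differ):
  000101001100000101
^ 101011010110001101
= 101110011010001000

0b101110011010001000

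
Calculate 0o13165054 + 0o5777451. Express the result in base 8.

0o21164525

Add column by column in base 8, right to left:
  4+1 = 5
  5+5 = 2 carry 1
  0+4+1 = 5
  5+7 = 4 carry 1
  6+7+1 = 6 carry 1
  1+7+1 = 1 carry 1
  3+5+1 = 1 carry 1
  1+0+1 = 2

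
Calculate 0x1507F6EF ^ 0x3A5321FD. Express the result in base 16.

0x2F54D712

XOR each hex digit independently (no carries):
  1^3=2, 5^A=F, 0^5=5, 7^3=4, F^2=D, 6^1=7, E^F=1, F^D=2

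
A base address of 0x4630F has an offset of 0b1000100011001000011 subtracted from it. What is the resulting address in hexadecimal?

0b1000100011001000011 = 0x44643 in hexadecimal.
Subtract column by column in base 16:
  F-3 → C
  0-4 → C (borrow)
  3-6-1 → C (borrow)
  6-4-1 → 1
  4-4 → 0

0x1CCC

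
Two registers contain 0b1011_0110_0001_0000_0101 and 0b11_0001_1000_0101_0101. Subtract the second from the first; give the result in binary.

0b10000100100010110000

Subtract column by column in base 2:
  1-1 → 0
  0-0 → 0
  1-1 → 0
  0-0 → 0
  0-1 → 1 (borrow)
  0-0-1 → 1 (borrow)
  0-1-1 → 0 (borrow)
  0-0-1 → 1 (borrow)
  1-0-1 → 0
  0-0 → 0
  0-0 → 0
  0-1 → 1 (borrow)
  0-1-1 → 0 (borrow)
  1-0-1 → 0
  1-0 → 1
  0-0 → 0
  1-1 → 0
  1-1 → 0
  0-0 → 0
  1-0 → 1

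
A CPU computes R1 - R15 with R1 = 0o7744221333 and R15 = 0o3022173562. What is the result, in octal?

Subtract column by column in base 8:
  3-2 → 1
  3-6 → 5 (borrow)
  3-5-1 → 5 (borrow)
  1-3-1 → 5 (borrow)
  2-7-1 → 2 (borrow)
  2-1-1 → 0
  4-2 → 2
  4-2 → 2
  7-0 → 7
  7-3 → 4

0o4722025551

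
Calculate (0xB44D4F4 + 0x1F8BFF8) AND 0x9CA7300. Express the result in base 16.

Add column by column in base 16, right to left:
  4+8 = C
  F+F = E carry 1
  4+F+1 = 4 carry 1
  D+B+1 = 9 carry 1
  4+8+1 = D
  4+F = 3 carry 1
  B+1+1 = D
Sum = 0xD3D94EC; now AND with 0x9CA7300:
  D&9=9, 3&C=0, D&A=8, 9&7=1, 4&3=0, E&0=0, C&0=0

0x9081000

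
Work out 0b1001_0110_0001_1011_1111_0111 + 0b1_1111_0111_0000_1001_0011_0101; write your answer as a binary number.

0b10100011010010010100101100

Add column by column in base 2, right to left:
  1+1 = 0 carry 1
  1+0+1 = 0 carry 1
  1+1+1 = 1 carry 1
  0+0+1 = 1
  1+1 = 0 carry 1
  1+1+1 = 1 carry 1
  1+0+1 = 0 carry 1
  1+0+1 = 0 carry 1
  1+1+1 = 1 carry 1
  1+0+1 = 0 carry 1
  0+0+1 = 1
  1+1 = 0 carry 1
  1+0+1 = 0 carry 1
  0+0+1 = 1
  0+0 = 0
  0+0 = 0
  0+1 = 1
  1+1 = 0 carry 1
  1+1+1 = 1 carry 1
  0+0+1 = 1
  1+1 = 0 carry 1
  0+1+1 = 0 carry 1
  0+1+1 = 0 carry 1
  1+1+1 = 1 carry 1
  0+1+1 = 0 carry 1
  final carry 1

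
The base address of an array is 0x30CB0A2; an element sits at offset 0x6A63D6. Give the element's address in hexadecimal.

Add column by column in base 16, right to left:
  2+6 = 8
  A+D = 7 carry 1
  0+3+1 = 4
  B+6 = 1 carry 1
  C+A+1 = 7 carry 1
  0+6+1 = 7
  3+0 = 3

0x3771478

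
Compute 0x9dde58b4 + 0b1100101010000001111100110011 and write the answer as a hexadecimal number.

0b1100101010000001111100110011 = 0xca81f33 in hexadecimal.
Add column by column in base 16, right to left:
  4+3 = 7
  b+3 = e
  8+f = 7 carry 1
  5+1+1 = 7
  e+8 = 6 carry 1
  d+a+1 = 8 carry 1
  d+c+1 = a carry 1
  9+0+1 = a

0xaa8677e7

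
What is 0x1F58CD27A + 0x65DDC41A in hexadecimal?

Add column by column in base 16, right to left:
  A+A = 4 carry 1
  7+1+1 = 9
  2+4 = 6
  D+C = 9 carry 1
  C+D+1 = A carry 1
  8+D+1 = 6 carry 1
  5+5+1 = B
  F+6 = 5 carry 1
  1+0+1 = 2

0x25B6A9694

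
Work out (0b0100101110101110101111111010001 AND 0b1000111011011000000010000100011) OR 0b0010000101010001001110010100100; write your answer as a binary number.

0b10101111011001001110010100101

0b0100101110101110101111111010001 AND 0b1000111011011000000010000100011 = 0b0000101010001000000010000000001.
Then OR with 0b0010000101010001001110010100100.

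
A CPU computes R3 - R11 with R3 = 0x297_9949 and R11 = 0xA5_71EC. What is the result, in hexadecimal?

Subtract column by column in base 16:
  9-C → D (borrow)
  4-E-1 → 5 (borrow)
  9-1-1 → 7
  9-7 → 2
  7-5 → 2
  9-A → F (borrow)
  2-0-1 → 1

0x1F2275D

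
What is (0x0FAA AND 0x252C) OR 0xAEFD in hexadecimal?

0xAFFD

0x0FAA AND 0x252C = 0x0528.
Then OR with 0xAEFD.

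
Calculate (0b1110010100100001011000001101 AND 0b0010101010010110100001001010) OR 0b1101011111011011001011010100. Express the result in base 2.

0b1111011111011011001011011100

0b1110010100100001011000001101 AND 0b0010101010010110100001001010 = 0b0010000000000000000000001000.
Then OR with 0b1101011111011011001011010100.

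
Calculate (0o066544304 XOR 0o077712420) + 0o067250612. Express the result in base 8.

0o100527536

First 0o066544304 XOR 0o077712420 = 0o011256724.
Add column by column in base 8, right to left:
  4+2 = 6
  2+1 = 3
  7+6 = 5 carry 1
  6+0+1 = 7
  5+5 = 2 carry 1
  2+2+1 = 5
  1+7 = 0 carry 1
  1+6+1 = 0 carry 1
  final carry 1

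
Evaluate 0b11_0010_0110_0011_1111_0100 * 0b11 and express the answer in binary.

0b100101110010101111011100

Multiply each base-2 digit by 3, carrying:
  0×3 = 0 → write 0
  0×3 = 0 → write 0
  1×3 = 3 → write 1 carry 1
  0×3+1 = 1 → write 1
  1×3 = 3 → write 1 carry 1
  1×3+1 = 4 → write 0 carry 2
  1×3+2 = 5 → write 1 carry 2
  1×3+2 = 5 → write 1 carry 2
  1×3+2 = 5 → write 1 carry 2
  1×3+2 = 5 → write 1 carry 2
  0×3+2 = 2 → write 0 carry 1
  0×3+1 = 1 → write 1
  0×3 = 0 → write 0
  1×3 = 3 → write 1 carry 1
  1×3+1 = 4 → write 0 carry 2
  0×3+2 = 2 → write 0 carry 1
  0×3+1 = 1 → write 1
  1×3 = 3 → write 1 carry 1
  0×3+1 = 1 → write 1
  0×3 = 0 → write 0
  1×3 = 3 → write 1 carry 1
  1×3+1 = 4 → write 0 carry 2
  remaining carry: 10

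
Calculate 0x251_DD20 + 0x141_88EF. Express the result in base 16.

Add column by column in base 16, right to left:
  0+F = F
  2+E = 0 carry 1
  D+8+1 = 6 carry 1
  D+8+1 = 6 carry 1
  1+1+1 = 3
  5+4 = 9
  2+1 = 3

0x393660F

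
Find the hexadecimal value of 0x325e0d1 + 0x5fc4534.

Add column by column in base 16, right to left:
  1+4 = 5
  d+3 = 0 carry 1
  0+5+1 = 6
  e+4 = 2 carry 1
  5+c+1 = 2 carry 1
  2+f+1 = 2 carry 1
  3+5+1 = 9

0x9222605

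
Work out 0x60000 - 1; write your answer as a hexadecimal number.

The trailing 4 digits are 0, so subtracting 1 borrows through: they become F and the next digit up decrements.

0x5FFFF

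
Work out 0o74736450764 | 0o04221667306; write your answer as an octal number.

0o74737677766

OR each oct digit independently (no carries):
  7|0=7, 4|4=4, 7|2=7, 3|2=3, 6|1=7, 4|6=6, 5|6=7, 0|7=7, 7|3=7, 6|0=6, 4|6=6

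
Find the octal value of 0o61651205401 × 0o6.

Multiply each base-8 digit by 6, carrying:
  1×6 = 6 → write 6
  0×6 = 0 → write 0
  4×6 = 24 → write 0 carry 3
  5×6+3 = 33 → write 1 carry 4
  0×6+4 = 4 → write 4
  2×6 = 12 → write 4 carry 1
  1×6+1 = 7 → write 7
  5×6 = 30 → write 6 carry 3
  6×6+3 = 39 → write 7 carry 4
  1×6+4 = 10 → write 2 carry 1
  6×6+1 = 37 → write 5 carry 4
  remaining carry: 4

0o452767441006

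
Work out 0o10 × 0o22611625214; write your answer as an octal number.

0o226116252140

Multiply each base-8 digit by 8, carrying:
  4×8 = 32 → write 0 carry 4
  1×8+4 = 12 → write 4 carry 1
  2×8+1 = 17 → write 1 carry 2
  5×8+2 = 42 → write 2 carry 5
  2×8+5 = 21 → write 5 carry 2
  6×8+2 = 50 → write 2 carry 6
  1×8+6 = 14 → write 6 carry 1
  1×8+1 = 9 → write 1 carry 1
  6×8+1 = 49 → write 1 carry 6
  2×8+6 = 22 → write 6 carry 2
  2×8+2 = 18 → write 2 carry 2
  remaining carry: 2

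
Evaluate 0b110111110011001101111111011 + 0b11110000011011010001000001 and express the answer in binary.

0b1010101110110101000000111100

Add column by column in base 2, right to left:
  1+1 = 0 carry 1
  1+0+1 = 0 carry 1
  0+0+1 = 1
  1+0 = 1
  1+0 = 1
  1+0 = 1
  1+1 = 0 carry 1
  1+0+1 = 0 carry 1
  1+0+1 = 0 carry 1
  1+0+1 = 0 carry 1
  0+1+1 = 0 carry 1
  1+0+1 = 0 carry 1
  1+1+1 = 1 carry 1
  0+1+1 = 0 carry 1
  0+0+1 = 1
  1+1 = 0 carry 1
  1+1+1 = 1 carry 1
  0+0+1 = 1
  0+0 = 0
  1+0 = 1
  1+0 = 1
  1+0 = 1
  1+1 = 0 carry 1
  1+1+1 = 1 carry 1
  0+1+1 = 0 carry 1
  1+1+1 = 1 carry 1
  1+0+1 = 0 carry 1
  final carry 1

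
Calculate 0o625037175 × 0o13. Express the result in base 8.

0o10547527537

Multiply each base-8 digit by 11, carrying:
  5×11 = 55 → write 7 carry 6
  7×11+6 = 83 → write 3 carry 10
  1×11+10 = 21 → write 5 carry 2
  7×11+2 = 79 → write 7 carry 9
  3×11+9 = 42 → write 2 carry 5
  0×11+5 = 5 → write 5
  5×11 = 55 → write 7 carry 6
  2×11+6 = 28 → write 4 carry 3
  6×11+3 = 69 → write 5 carry 8
  remaining carry: 10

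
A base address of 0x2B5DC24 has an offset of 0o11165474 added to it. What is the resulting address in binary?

0b10110110101100011101100000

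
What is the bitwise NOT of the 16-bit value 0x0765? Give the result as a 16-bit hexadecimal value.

Each hex digit d becomes f−d:
  0→f, 7→8, 6→9, 5→a

0xf89a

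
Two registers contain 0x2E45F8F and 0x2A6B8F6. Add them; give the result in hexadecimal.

0x58B1885

Add column by column in base 16, right to left:
  F+6 = 5 carry 1
  8+F+1 = 8 carry 1
  F+8+1 = 8 carry 1
  5+B+1 = 1 carry 1
  4+6+1 = B
  E+A = 8 carry 1
  2+2+1 = 5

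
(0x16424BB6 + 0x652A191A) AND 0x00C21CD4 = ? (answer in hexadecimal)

Add column by column in base 16, right to left:
  6+A = 0 carry 1
  B+1+1 = D
  B+9 = 4 carry 1
  4+1+1 = 6
  2+A = C
  4+2 = 6
  6+5 = B
  1+6 = 7
Sum = 0x7B6C64D0; now AND with 0x00C21CD4:
  7&0=0, B&0=0, 6&C=4, C&2=0, 6&1=0, 4&C=4, D&D=D, 0&4=0

0x4004D0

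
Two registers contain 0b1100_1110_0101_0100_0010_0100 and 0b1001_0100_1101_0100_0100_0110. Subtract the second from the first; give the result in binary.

Subtract column by column in base 2:
  0-0 → 0
  0-1 → 1 (borrow)
  1-1-1 → 1 (borrow)
  0-0-1 → 1 (borrow)
  0-0-1 → 1 (borrow)
  1-0-1 → 0
  0-1 → 1 (borrow)
  0-0-1 → 1 (borrow)
  0-0-1 → 1 (borrow)
  0-0-1 → 1 (borrow)
  1-1-1 → 1 (borrow)
  0-0-1 → 1 (borrow)
  1-1-1 → 1 (borrow)
  0-0-1 → 1 (borrow)
  1-1-1 → 1 (borrow)
  0-1-1 → 0 (borrow)
  0-0-1 → 1 (borrow)
  1-0-1 → 0
  1-1 → 0
  1-0 → 1
  0-1 → 1 (borrow)
  0-0-1 → 1 (borrow)
  1-0-1 → 0
  1-1 → 0

0b1110010111111111011110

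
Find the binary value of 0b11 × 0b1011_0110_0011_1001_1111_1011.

Multiply each base-2 digit by 3, carrying:
  1×3 = 3 → write 1 carry 1
  1×3+1 = 4 → write 0 carry 2
  0×3+2 = 2 → write 0 carry 1
  1×3+1 = 4 → write 0 carry 2
  1×3+2 = 5 → write 1 carry 2
  1×3+2 = 5 → write 1 carry 2
  1×3+2 = 5 → write 1 carry 2
  1×3+2 = 5 → write 1 carry 2
  1×3+2 = 5 → write 1 carry 2
  0×3+2 = 2 → write 0 carry 1
  0×3+1 = 1 → write 1
  1×3 = 3 → write 1 carry 1
  1×3+1 = 4 → write 0 carry 2
  1×3+2 = 5 → write 1 carry 2
  0×3+2 = 2 → write 0 carry 1
  0×3+1 = 1 → write 1
  0×3 = 0 → write 0
  1×3 = 3 → write 1 carry 1
  1×3+1 = 4 → write 0 carry 2
  0×3+2 = 2 → write 0 carry 1
  1×3+1 = 4 → write 0 carry 2
  1×3+2 = 5 → write 1 carry 2
  0×3+2 = 2 → write 0 carry 1
  1×3+1 = 4 → write 0 carry 2
  remaining carry: 10

0b10001000101010110111110001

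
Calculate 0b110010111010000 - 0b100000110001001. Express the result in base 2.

0b10010001000111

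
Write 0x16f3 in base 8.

Expand each hex digit to 4 bits: 1=0001 6=0110 f=1111 3=0011.
Group the bits in threes: 001 011 011 110 011 → 13363.

0o13363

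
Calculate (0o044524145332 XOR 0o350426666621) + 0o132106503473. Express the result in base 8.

First 0o044524145332 XOR 0o350426666621 = 0o314102723513.
Add column by column in base 8, right to left:
  3+3 = 6
  1+7 = 0 carry 1
  5+4+1 = 2 carry 1
  3+3+1 = 7
  2+0 = 2
  7+5 = 4 carry 1
  2+6+1 = 1 carry 1
  0+0+1 = 1
  1+1 = 2
  4+2 = 6
  1+3 = 4
  3+1 = 4

0o446211427206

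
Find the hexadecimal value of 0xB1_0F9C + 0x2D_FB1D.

Add column by column in base 16, right to left:
  C+D = 9 carry 1
  9+1+1 = B
  F+B = A carry 1
  0+F+1 = 0 carry 1
  1+D+1 = F
  B+2 = D

0xDF0AB9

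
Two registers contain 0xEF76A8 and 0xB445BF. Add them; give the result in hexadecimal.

Add column by column in base 16, right to left:
  8+F = 7 carry 1
  A+B+1 = 6 carry 1
  6+5+1 = C
  7+4 = B
  F+4 = 3 carry 1
  E+B+1 = A carry 1
  final carry 1

0x1A3BC67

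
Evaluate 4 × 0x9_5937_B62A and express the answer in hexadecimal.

0x2564DED8A8

Multiply each base-16 digit by 4, carrying:
  A×4 = 40 → write 8 carry 2
  2×4+2 = 10 → write A
  6×4 = 24 → write 8 carry 1
  B×4+1 = 45 → write D carry 2
  7×4+2 = 30 → write E carry 1
  3×4+1 = 13 → write D
  9×4 = 36 → write 4 carry 2
  5×4+2 = 22 → write 6 carry 1
  9×4+1 = 37 → write 5 carry 2
  remaining carry: 2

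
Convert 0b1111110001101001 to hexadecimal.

Group the bits into nibbles: 1111 1100 0110 1001 → fc69.

0xfc69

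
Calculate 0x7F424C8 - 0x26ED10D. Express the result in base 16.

0x58553BB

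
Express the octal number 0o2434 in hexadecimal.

0x51c

Each octal digit is 3 bits: 2=010 4=100 3=011 4=100.
Group the bits into nibbles: 0101 0001 1100 → 51c.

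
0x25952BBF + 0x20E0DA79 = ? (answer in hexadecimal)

Add column by column in base 16, right to left:
  F+9 = 8 carry 1
  B+7+1 = 3 carry 1
  B+A+1 = 6 carry 1
  2+D+1 = 0 carry 1
  5+0+1 = 6
  9+E = 7 carry 1
  5+0+1 = 6
  2+2 = 4

0x46760638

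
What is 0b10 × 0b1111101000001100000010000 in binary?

Multiply each base-2 digit by 2, carrying:
  0×2 = 0 → write 0
  0×2 = 0 → write 0
  0×2 = 0 → write 0
  0×2 = 0 → write 0
  1×2 = 2 → write 0 carry 1
  0×2+1 = 1 → write 1
  0×2 = 0 → write 0
  0×2 = 0 → write 0
  0×2 = 0 → write 0
  0×2 = 0 → write 0
  0×2 = 0 → write 0
  1×2 = 2 → write 0 carry 1
  1×2+1 = 3 → write 1 carry 1
  0×2+1 = 1 → write 1
  0×2 = 0 → write 0
  0×2 = 0 → write 0
  0×2 = 0 → write 0
  0×2 = 0 → write 0
  1×2 = 2 → write 0 carry 1
  0×2+1 = 1 → write 1
  1×2 = 2 → write 0 carry 1
  1×2+1 = 3 → write 1 carry 1
  1×2+1 = 3 → write 1 carry 1
  1×2+1 = 3 → write 1 carry 1
  1×2+1 = 3 → write 1 carry 1
  remaining carry: 1

0b11111010000011000000100000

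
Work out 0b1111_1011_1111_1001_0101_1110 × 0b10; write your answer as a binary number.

Multiply each base-2 digit by 2, carrying:
  0×2 = 0 → write 0
  1×2 = 2 → write 0 carry 1
  1×2+1 = 3 → write 1 carry 1
  1×2+1 = 3 → write 1 carry 1
  1×2+1 = 3 → write 1 carry 1
  0×2+1 = 1 → write 1
  1×2 = 2 → write 0 carry 1
  0×2+1 = 1 → write 1
  1×2 = 2 → write 0 carry 1
  0×2+1 = 1 → write 1
  0×2 = 0 → write 0
  1×2 = 2 → write 0 carry 1
  1×2+1 = 3 → write 1 carry 1
  1×2+1 = 3 → write 1 carry 1
  1×2+1 = 3 → write 1 carry 1
  1×2+1 = 3 → write 1 carry 1
  1×2+1 = 3 → write 1 carry 1
  1×2+1 = 3 → write 1 carry 1
  0×2+1 = 1 → write 1
  1×2 = 2 → write 0 carry 1
  1×2+1 = 3 → write 1 carry 1
  1×2+1 = 3 → write 1 carry 1
  1×2+1 = 3 → write 1 carry 1
  1×2+1 = 3 → write 1 carry 1
  remaining carry: 1

0b1111101111111001010111100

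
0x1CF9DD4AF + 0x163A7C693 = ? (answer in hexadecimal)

0x333459B42

Add column by column in base 16, right to left:
  F+3 = 2 carry 1
  A+9+1 = 4 carry 1
  4+6+1 = B
  D+C = 9 carry 1
  D+7+1 = 5 carry 1
  9+A+1 = 4 carry 1
  F+3+1 = 3 carry 1
  C+6+1 = 3 carry 1
  1+1+1 = 3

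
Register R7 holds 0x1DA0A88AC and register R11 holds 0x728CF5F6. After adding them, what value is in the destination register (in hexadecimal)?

0x24C977EA2

Add column by column in base 16, right to left:
  C+6 = 2 carry 1
  A+F+1 = A carry 1
  8+5+1 = E
  8+F = 7 carry 1
  A+C+1 = 7 carry 1
  0+8+1 = 9
  A+2 = C
  D+7 = 4 carry 1
  1+0+1 = 2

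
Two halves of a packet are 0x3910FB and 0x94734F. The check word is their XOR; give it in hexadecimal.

0xAD63B4

XOR each hex digit independently (no carries):
  3^9=A, 9^4=D, 1^7=6, 0^3=3, F^4=B, B^F=4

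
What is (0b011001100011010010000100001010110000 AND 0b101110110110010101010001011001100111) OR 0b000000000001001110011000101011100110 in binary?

0b1000100011011110011000101011100110

0b011001100011010010000100001010110000 AND 0b101110110110010101010001011001100111 = 0b001000100010010000000000001000100000.
Then OR with 0b000000000001001110011000101011100110.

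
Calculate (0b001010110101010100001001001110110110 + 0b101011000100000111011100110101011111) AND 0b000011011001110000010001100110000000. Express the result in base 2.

0b1011001010000000000000100000000

Add column by column in base 2, right to left:
  0+1 = 1
  1+1 = 0 carry 1
  1+1+1 = 1 carry 1
  0+1+1 = 0 carry 1
  1+1+1 = 1 carry 1
  1+0+1 = 0 carry 1
  0+1+1 = 0 carry 1
  1+0+1 = 0 carry 1
  1+1+1 = 1 carry 1
  1+0+1 = 0 carry 1
  0+1+1 = 0 carry 1
  0+1+1 = 0 carry 1
  1+0+1 = 0 carry 1
  0+0+1 = 1
  0+1 = 1
  1+1 = 0 carry 1
  0+1+1 = 0 carry 1
  0+0+1 = 1
  0+1 = 1
  0+1 = 1
  1+1 = 0 carry 1
  0+0+1 = 1
  1+0 = 1
  0+0 = 0
  1+0 = 1
  0+0 = 0
  1+1 = 0 carry 1
  0+0+1 = 1
  1+0 = 1
  1+0 = 1
  0+1 = 1
  1+1 = 0 carry 1
  0+0+1 = 1
  1+1 = 0 carry 1
  0+0+1 = 1
  0+1 = 1
Sum = 0b110101111001011011100110000100010101; now AND with 0b000011011001110000010001100110000000:
  110101111001011011100110000100010101
& 000011011001110000010001100110000000
= 000001011001010000000000000100000000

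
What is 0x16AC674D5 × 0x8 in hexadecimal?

Multiply each base-16 digit by 8, carrying:
  5×8 = 40 → write 8 carry 2
  D×8+2 = 106 → write A carry 6
  4×8+6 = 38 → write 6 carry 2
  7×8+2 = 58 → write A carry 3
  6×8+3 = 51 → write 3 carry 3
  C×8+3 = 99 → write 3 carry 6
  A×8+6 = 86 → write 6 carry 5
  6×8+5 = 53 → write 5 carry 3
  1×8+3 = 11 → write B

0xB5633A6A8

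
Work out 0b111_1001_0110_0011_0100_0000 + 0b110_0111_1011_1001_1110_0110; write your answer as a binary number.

Add column by column in base 2, right to left:
  0+0 = 0
  0+1 = 1
  0+1 = 1
  0+0 = 0
  0+0 = 0
  0+1 = 1
  1+1 = 0 carry 1
  0+1+1 = 0 carry 1
  1+1+1 = 1 carry 1
  1+0+1 = 0 carry 1
  0+0+1 = 1
  0+1 = 1
  0+1 = 1
  1+1 = 0 carry 1
  1+0+1 = 0 carry 1
  0+1+1 = 0 carry 1
  1+1+1 = 1 carry 1
  0+1+1 = 0 carry 1
  0+1+1 = 0 carry 1
  1+0+1 = 0 carry 1
  1+0+1 = 0 carry 1
  1+1+1 = 1 carry 1
  1+1+1 = 1 carry 1
  final carry 1

0b111000010001110100100110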